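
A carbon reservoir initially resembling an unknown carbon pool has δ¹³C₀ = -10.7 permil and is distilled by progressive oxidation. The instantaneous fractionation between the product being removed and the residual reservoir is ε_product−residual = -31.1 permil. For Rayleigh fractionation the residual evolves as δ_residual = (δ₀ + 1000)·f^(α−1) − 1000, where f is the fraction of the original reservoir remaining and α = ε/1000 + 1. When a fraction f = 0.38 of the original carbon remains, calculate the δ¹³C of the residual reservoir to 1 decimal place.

Rayleigh residual: δ_res = (δ₀ + 1000)·f^(α−1) − 1000
α = ε/1000 + 1 = 0.96890, so α − 1 = -0.03110
f^(α−1) = 0.38^(-0.03110) = 1.030549
δ_res = (-10.7 + 1000) × 1.030549 − 1000 = 1019.522 − 1000 = 19.52 permil

19.5 permil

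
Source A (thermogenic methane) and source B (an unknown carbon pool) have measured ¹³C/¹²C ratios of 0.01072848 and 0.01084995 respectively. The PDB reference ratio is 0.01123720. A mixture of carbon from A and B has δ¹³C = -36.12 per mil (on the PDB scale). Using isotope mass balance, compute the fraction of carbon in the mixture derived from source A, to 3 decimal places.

δ_A = (0.01072848/0.01123720 − 1)×1000 = (0.954729 − 1)×1000 = -45.271 per mil
δ_B = (0.01084995/0.01123720 − 1)×1000 = (0.965539 − 1)×1000 = -34.461 per mil
f_A = (δ_mix − δ_B)/(δ_A − δ_B) = (-36.12 − (-34.461))/(-45.271 − (-34.461))
f_A = -1.659 / -10.810 = 0.1534

0.153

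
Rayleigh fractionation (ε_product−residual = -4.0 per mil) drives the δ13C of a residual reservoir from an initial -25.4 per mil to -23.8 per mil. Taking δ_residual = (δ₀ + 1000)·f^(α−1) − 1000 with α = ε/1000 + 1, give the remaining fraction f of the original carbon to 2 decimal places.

0.66

α − 1 = ε/1000 = -0.0040
(δ_res + 1000)/(δ₀ + 1000) = (-23.8 + 1000)/(-25.4 + 1000) = 976.2/974.6 = 1.001642
f = 1.001642^(1/-0.0040) = exp(ln(1.001642)/-0.0040) = exp(0.00164/-0.0040)
f = exp(-0.4101) = 0.6636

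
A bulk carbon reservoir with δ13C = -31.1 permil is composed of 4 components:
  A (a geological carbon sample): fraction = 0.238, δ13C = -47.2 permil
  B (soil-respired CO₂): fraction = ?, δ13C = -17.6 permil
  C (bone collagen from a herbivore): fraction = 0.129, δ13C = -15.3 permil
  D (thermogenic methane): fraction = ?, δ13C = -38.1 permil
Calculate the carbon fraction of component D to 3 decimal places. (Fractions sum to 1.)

Let f_D and f_B be the unknown fractions; fractions sum to 1 so f_D + f_B = 0.633.
Mass balance: Σ fᵢ·δᵢ = δ_bulk ⇒ f_D·(-38.1) + f_B·(-17.6) = -31.1 − (-13.207) = -17.893
Substitute f_B = 0.633 − f_D:
f_D·(-38.1 − -17.6) = -17.893 − 0.633×(-17.6) = -6.752
f_D = -6.752 / -20.5 = 0.3294

0.329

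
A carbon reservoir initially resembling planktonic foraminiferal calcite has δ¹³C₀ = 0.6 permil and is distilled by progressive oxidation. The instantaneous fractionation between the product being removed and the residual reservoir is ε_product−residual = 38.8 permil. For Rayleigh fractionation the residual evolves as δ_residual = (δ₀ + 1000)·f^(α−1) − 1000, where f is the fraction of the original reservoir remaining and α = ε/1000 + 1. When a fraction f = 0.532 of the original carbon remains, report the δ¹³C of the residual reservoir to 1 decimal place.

Rayleigh residual: δ_res = (δ₀ + 1000)·f^(α−1) − 1000
α = ε/1000 + 1 = 1.03880, so α − 1 = 0.03880
f^(α−1) = 0.532^(0.03880) = 0.975810
δ_res = (0.6 + 1000) × 0.975810 − 1000 = 976.396 − 1000 = -23.60 permil

-23.6 permil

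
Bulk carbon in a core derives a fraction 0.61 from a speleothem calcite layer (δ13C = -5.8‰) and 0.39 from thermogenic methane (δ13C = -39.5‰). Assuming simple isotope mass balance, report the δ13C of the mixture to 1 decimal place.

δ_mix = f_A·δ_A + f_B·δ_B
δ_mix = 0.61 × (-5.8) + 0.39 × (-39.5)
δ_mix = -3.54 + -15.41 = -18.94‰

-18.9‰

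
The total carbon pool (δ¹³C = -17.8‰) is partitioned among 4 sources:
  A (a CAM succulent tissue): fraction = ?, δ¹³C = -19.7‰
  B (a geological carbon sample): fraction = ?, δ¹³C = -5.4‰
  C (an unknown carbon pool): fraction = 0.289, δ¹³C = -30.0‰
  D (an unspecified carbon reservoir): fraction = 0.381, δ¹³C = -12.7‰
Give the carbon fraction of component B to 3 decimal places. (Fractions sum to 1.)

Let f_B and f_A be the unknown fractions; fractions sum to 1 so f_B + f_A = 0.330.
Mass balance: Σ fᵢ·δᵢ = δ_bulk ⇒ f_B·(-5.4) + f_A·(-19.7) = -17.8 − (-13.509) = -4.291
Substitute f_A = 0.330 − f_B:
f_B·(-5.4 − -19.7) = -4.291 − 0.330×(-19.7) = 2.210
f_B = 2.210 / 14.3 = 0.1545

0.155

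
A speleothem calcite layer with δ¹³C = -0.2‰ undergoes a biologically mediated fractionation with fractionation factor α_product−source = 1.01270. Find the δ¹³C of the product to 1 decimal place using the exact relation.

δ_product = (δ_source + 1000)·α − 1000
δ_product = (-0.2 + 1000) × 1.01270 − 1000
δ_product = 1012.497 − 1000 = 12.50‰

12.5‰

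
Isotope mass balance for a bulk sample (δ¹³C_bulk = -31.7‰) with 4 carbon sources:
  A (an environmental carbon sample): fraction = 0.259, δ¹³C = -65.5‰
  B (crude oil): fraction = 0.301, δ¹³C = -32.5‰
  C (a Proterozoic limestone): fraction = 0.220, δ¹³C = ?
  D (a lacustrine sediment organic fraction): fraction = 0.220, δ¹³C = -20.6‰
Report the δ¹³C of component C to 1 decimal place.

Isotope mass balance: δ_bulk = Σ fᵢ·δᵢ.
-31.7 = 0.259×(-65.5) + 0.301×(-32.5) + 0.220×δ_C + 0.220×(-20.6)
0.220·δ_C = -31.7 − (-31.279) = -0.421
δ_C = -0.421 / 0.220 = -1.91‰

-1.9‰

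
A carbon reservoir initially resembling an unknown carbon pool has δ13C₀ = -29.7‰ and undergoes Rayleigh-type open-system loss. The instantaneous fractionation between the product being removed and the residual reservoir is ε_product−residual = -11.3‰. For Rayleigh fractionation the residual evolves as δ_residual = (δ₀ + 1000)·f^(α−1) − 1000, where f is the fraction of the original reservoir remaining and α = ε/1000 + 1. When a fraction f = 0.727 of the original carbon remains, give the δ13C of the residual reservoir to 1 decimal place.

Rayleigh residual: δ_res = (δ₀ + 1000)·f^(α−1) − 1000
α = ε/1000 + 1 = 0.98870, so α − 1 = -0.01130
f^(α−1) = 0.727^(-0.01130) = 1.003609
δ_res = (-29.7 + 1000) × 1.003609 − 1000 = 973.802 − 1000 = -26.20‰

-26.2‰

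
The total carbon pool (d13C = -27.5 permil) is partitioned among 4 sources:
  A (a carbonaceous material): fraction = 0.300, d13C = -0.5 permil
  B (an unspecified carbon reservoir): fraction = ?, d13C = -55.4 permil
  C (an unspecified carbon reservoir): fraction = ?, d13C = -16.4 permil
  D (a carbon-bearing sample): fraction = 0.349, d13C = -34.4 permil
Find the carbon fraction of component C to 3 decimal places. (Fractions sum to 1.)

0.105

Let f_C and f_B be the unknown fractions; fractions sum to 1 so f_C + f_B = 0.351.
Mass balance: Σ fᵢ·δᵢ = δ_bulk ⇒ f_C·(-16.4) + f_B·(-55.4) = -27.5 − (-12.156) = -15.344
Substitute f_B = 0.351 − f_C:
f_C·(-16.4 − -55.4) = -15.344 − 0.351×(-55.4) = 4.101
f_C = 4.101 / 39.0 = 0.1052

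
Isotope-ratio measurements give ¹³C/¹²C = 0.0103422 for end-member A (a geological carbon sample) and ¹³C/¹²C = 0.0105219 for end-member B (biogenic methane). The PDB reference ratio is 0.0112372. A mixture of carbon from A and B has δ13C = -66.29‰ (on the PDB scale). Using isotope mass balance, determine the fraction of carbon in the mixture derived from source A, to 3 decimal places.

0.165

δ_A = (0.0103422/0.0112372 − 1)×1000 = (0.920354 − 1)×1000 = -79.646‰
δ_B = (0.0105219/0.0112372 − 1)×1000 = (0.936345 − 1)×1000 = -63.655‰
f_A = (δ_mix − δ_B)/(δ_A − δ_B) = (-66.29 − (-63.655))/(-79.646 − (-63.655))
f_A = -2.635 / -15.992 = 0.1648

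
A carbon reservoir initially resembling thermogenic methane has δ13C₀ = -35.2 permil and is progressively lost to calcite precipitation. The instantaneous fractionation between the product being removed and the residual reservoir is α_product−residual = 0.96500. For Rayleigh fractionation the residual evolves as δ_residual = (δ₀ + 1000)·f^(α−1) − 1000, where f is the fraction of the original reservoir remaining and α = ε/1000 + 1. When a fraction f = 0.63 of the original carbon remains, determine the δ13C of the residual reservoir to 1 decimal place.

-19.5 permil

Rayleigh residual: δ_res = (δ₀ + 1000)·f^(α−1) − 1000
α − 1 = -0.03500
f^(α−1) = 0.63^(-0.03500) = 1.016303
δ_res = (-35.2 + 1000) × 1.016303 − 1000 = 980.529 − 1000 = -19.47 permil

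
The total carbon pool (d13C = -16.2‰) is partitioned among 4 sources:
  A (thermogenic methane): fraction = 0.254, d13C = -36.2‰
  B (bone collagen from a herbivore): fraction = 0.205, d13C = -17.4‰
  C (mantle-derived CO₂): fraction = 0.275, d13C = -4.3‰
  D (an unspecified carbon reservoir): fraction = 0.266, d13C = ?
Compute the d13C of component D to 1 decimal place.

-8.5‰

Isotope mass balance: δ_bulk = Σ fᵢ·δᵢ.
-16.2 = 0.254×(-36.2) + 0.205×(-17.4) + 0.275×(-4.3) + 0.266×δ_D
0.266·δ_D = -16.2 − (-13.944) = -2.256
δ_D = -2.256 / 0.266 = -8.48‰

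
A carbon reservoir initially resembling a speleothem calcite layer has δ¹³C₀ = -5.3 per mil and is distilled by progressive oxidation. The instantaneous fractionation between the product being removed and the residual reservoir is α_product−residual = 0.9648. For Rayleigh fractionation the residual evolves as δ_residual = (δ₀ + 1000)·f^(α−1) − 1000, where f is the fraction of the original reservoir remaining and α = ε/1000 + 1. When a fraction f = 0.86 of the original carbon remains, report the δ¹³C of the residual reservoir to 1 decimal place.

0.0 per mil

Rayleigh residual: δ_res = (δ₀ + 1000)·f^(α−1) − 1000
α − 1 = -0.03520
f^(α−1) = 0.86^(-0.03520) = 1.005323
δ_res = (-5.3 + 1000) × 1.005323 − 1000 = 999.995 − 1000 = -0.01 per mil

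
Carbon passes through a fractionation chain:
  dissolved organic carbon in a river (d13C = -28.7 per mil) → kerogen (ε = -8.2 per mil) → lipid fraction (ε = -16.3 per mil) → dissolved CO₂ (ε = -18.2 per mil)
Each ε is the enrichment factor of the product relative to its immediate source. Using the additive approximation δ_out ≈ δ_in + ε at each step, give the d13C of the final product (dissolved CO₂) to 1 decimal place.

-71.4 per mil

step 1: δ ≈ -28.7 + (-8.2) = -36.9 per mil
step 2: δ ≈ -36.9 + (-16.3) = -53.2 per mil
step 3: δ ≈ -53.2 + (-18.2) = -71.4 per mil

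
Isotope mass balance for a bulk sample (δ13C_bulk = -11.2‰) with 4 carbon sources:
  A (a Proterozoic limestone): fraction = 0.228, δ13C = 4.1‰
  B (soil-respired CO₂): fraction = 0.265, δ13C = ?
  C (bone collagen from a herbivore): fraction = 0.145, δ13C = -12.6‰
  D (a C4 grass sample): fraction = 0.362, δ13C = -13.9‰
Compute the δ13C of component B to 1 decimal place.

Isotope mass balance: δ_bulk = Σ fᵢ·δᵢ.
-11.2 = 0.228×(4.1) + 0.265×δ_B + 0.145×(-12.6) + 0.362×(-13.9)
0.265·δ_B = -11.2 − (-5.924) = -5.276
δ_B = -5.276 / 0.265 = -19.91‰

-19.9‰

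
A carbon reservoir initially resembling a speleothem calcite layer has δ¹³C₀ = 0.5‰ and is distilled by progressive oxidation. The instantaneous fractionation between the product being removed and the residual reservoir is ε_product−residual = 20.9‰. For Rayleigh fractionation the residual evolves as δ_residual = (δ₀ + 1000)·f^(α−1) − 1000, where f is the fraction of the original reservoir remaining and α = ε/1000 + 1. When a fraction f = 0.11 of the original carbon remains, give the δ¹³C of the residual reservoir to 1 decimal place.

Rayleigh residual: δ_res = (δ₀ + 1000)·f^(α−1) − 1000
α = ε/1000 + 1 = 1.02090, so α − 1 = 0.02090
f^(α−1) = 0.11^(0.02090) = 0.954916
δ_res = (0.5 + 1000) × 0.954916 − 1000 = 955.393 − 1000 = -44.61‰

-44.6‰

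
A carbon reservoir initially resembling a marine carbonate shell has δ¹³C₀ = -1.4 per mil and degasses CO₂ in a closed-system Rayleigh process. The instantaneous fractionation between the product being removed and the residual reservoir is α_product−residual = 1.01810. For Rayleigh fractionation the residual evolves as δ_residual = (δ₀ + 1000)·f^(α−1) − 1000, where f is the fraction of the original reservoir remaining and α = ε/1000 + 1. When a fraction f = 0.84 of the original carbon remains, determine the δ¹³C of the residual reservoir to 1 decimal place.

-4.5 per mil

Rayleigh residual: δ_res = (δ₀ + 1000)·f^(α−1) − 1000
α − 1 = 0.01810
f^(α−1) = 0.84^(0.01810) = 0.996849
δ_res = (-1.4 + 1000) × 0.996849 − 1000 = 995.454 − 1000 = -4.55 per mil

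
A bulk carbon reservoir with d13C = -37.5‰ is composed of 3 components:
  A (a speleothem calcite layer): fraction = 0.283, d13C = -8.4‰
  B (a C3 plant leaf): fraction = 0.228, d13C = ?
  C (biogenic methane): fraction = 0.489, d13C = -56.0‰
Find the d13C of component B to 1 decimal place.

Isotope mass balance: δ_bulk = Σ fᵢ·δᵢ.
-37.5 = 0.283×(-8.4) + 0.228×δ_B + 0.489×(-56.0)
0.228·δ_B = -37.5 − (-29.761) = -7.739
δ_B = -7.739 / 0.228 = -33.94‰

-33.9‰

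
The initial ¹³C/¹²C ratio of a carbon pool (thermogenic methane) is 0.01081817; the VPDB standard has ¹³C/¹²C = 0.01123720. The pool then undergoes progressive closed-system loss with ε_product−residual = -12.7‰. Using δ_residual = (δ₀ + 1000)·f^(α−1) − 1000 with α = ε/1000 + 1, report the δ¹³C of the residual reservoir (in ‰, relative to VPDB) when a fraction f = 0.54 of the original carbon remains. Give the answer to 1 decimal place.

δ₀ = (0.01081817/0.01123720 − 1)×1000 = (0.962710 − 1)×1000 = -37.290‰
α − 1 = ε/1000 = -0.0127
f^(α−1) = 0.54^(-0.0127) = 1.007856
δ_res = (-37.290 + 1000) × 1.007856 − 1000 = 970.274 − 1000 = -29.73‰

-29.7‰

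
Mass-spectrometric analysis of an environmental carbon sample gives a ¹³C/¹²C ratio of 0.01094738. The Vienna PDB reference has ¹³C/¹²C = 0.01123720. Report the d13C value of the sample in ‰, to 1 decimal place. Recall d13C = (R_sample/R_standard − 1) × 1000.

-25.8‰

d13C = (R_sample / R_standard − 1) × 1000
R_sample / R_standard = 0.01094738 / 0.01123720 = 0.974209
d13C = (0.974209 − 1) × 1000 = -25.79‰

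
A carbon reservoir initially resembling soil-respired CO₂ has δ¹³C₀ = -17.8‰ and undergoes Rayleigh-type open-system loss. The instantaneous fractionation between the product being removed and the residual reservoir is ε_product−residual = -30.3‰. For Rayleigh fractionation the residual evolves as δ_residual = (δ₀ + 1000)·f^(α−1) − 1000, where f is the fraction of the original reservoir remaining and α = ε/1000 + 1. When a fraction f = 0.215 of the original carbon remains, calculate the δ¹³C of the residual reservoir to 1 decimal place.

29.0‰

Rayleigh residual: δ_res = (δ₀ + 1000)·f^(α−1) − 1000
α = ε/1000 + 1 = 0.96970, so α − 1 = -0.03030
f^(α−1) = 0.215^(-0.03030) = 1.047676
δ_res = (-17.8 + 1000) × 1.047676 − 1000 = 1029.028 − 1000 = 29.03‰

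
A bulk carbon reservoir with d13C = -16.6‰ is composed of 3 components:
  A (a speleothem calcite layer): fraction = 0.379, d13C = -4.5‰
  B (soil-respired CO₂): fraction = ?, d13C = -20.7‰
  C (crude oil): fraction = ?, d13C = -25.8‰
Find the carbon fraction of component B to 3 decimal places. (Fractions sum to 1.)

0.221

Let f_B and f_C be the unknown fractions; fractions sum to 1 so f_B + f_C = 0.621.
Mass balance: Σ fᵢ·δᵢ = δ_bulk ⇒ f_B·(-20.7) + f_C·(-25.8) = -16.6 − (-1.706) = -14.895
Substitute f_C = 0.621 − f_B:
f_B·(-20.7 − -25.8) = -14.895 − 0.621×(-25.8) = 1.127
f_B = 1.127 / 5.1 = 0.2210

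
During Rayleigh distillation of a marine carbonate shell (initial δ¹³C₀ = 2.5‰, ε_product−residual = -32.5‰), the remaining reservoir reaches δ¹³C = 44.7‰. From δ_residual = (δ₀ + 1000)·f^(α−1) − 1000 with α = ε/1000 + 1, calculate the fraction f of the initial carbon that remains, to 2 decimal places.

α − 1 = ε/1000 = -0.0325
(δ_res + 1000)/(δ₀ + 1000) = (44.7 + 1000)/(2.5 + 1000) = 1044.7/1002.5 = 1.042095
f = 1.042095^(1/-0.0325) = exp(ln(1.042095)/-0.0325) = exp(0.04123/-0.0325)
f = exp(-1.2687) = 0.2812

0.28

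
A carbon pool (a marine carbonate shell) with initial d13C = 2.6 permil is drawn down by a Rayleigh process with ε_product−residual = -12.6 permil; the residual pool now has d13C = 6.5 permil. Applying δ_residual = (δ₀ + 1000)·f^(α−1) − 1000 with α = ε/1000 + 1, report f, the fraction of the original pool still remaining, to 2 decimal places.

α − 1 = ε/1000 = -0.0126
(δ_res + 1000)/(δ₀ + 1000) = (6.5 + 1000)/(2.6 + 1000) = 1006.5/1002.6 = 1.003890
f = 1.003890^(1/-0.0126) = exp(ln(1.003890)/-0.0126) = exp(0.00388/-0.0126)
f = exp(-0.3081) = 0.7348

0.73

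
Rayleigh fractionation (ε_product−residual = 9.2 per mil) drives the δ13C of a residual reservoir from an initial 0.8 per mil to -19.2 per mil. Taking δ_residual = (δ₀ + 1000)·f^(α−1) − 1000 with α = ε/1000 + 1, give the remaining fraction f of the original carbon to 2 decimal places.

0.11

α − 1 = ε/1000 = 0.0092
(δ_res + 1000)/(δ₀ + 1000) = (-19.2 + 1000)/(0.8 + 1000) = 980.8/1000.8 = 0.980016
f = 0.980016^(1/0.0092) = exp(ln(0.980016)/0.0092) = exp(-0.02019/0.0092)
f = exp(-2.1942) = 0.1115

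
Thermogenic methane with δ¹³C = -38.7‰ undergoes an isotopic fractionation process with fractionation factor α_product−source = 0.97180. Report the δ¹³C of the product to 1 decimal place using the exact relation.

δ_product = (δ_source + 1000)·α − 1000
δ_product = (-38.7 + 1000) × 0.97180 − 1000
δ_product = 934.191 − 1000 = -65.81‰

-65.8‰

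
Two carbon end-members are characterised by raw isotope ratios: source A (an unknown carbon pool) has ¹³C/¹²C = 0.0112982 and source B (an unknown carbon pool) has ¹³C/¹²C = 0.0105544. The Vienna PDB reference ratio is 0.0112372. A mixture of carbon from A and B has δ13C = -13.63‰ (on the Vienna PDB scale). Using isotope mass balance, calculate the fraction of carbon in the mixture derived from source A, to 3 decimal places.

0.712

δ_A = (0.0112982/0.0112372 − 1)×1000 = (1.005428 − 1)×1000 = 5.428‰
δ_B = (0.0105544/0.0112372 − 1)×1000 = (0.939238 − 1)×1000 = -60.762‰
f_A = (δ_mix − δ_B)/(δ_A − δ_B) = (-13.63 − (-60.762))/(5.428 − (-60.762))
f_A = 47.132 / 66.191 = 0.7121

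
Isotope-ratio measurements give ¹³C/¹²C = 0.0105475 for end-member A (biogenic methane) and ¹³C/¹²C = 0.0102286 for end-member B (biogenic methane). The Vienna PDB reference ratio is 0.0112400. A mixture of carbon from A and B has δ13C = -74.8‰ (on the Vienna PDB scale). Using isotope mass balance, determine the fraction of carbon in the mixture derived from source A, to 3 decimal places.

0.535

δ_A = (0.0105475/0.0112400 − 1)×1000 = (0.938390 − 1)×1000 = -61.610‰
δ_B = (0.0102286/0.0112400 − 1)×1000 = (0.910018 − 1)×1000 = -89.982‰
f_A = (δ_mix − δ_B)/(δ_A − δ_B) = (-74.8 − (-89.982))/(-61.610 − (-89.982))
f_A = 15.182 / 28.372 = 0.5351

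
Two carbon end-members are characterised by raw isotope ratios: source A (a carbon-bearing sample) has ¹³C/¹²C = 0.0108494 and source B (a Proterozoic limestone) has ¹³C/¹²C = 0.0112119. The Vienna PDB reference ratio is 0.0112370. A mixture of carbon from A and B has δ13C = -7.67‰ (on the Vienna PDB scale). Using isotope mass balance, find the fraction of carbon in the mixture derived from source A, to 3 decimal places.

0.169

δ_A = (0.0108494/0.0112370 − 1)×1000 = (0.965507 − 1)×1000 = -34.493‰
δ_B = (0.0112119/0.0112370 − 1)×1000 = (0.997766 − 1)×1000 = -2.234‰
f_A = (δ_mix − δ_B)/(δ_A − δ_B) = (-7.67 − (-2.234))/(-34.493 − (-2.234))
f_A = -5.436 / -32.259 = 0.1685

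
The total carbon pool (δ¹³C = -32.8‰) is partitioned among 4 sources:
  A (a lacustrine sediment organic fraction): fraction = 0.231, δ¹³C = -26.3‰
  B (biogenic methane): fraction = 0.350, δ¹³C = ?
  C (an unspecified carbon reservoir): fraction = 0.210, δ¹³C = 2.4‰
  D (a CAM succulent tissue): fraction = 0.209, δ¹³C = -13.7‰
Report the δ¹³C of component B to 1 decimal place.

-69.6‰

Isotope mass balance: δ_bulk = Σ fᵢ·δᵢ.
-32.8 = 0.231×(-26.3) + 0.350×δ_B + 0.210×(2.4) + 0.209×(-13.7)
0.350·δ_B = -32.8 − (-8.435) = -24.365
δ_B = -24.365 / 0.350 = -69.62‰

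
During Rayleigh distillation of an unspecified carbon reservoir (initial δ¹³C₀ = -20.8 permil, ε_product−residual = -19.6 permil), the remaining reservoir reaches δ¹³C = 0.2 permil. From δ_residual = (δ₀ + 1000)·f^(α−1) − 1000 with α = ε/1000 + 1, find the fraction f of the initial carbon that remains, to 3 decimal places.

α − 1 = ε/1000 = -0.0196
(δ_res + 1000)/(δ₀ + 1000) = (0.2 + 1000)/(-20.8 + 1000) = 1000.2/979.2 = 1.021446
f = 1.021446^(1/-0.0196) = exp(ln(1.021446)/-0.0196) = exp(0.02122/-0.0196)
f = exp(-1.0826) = 0.3387

0.339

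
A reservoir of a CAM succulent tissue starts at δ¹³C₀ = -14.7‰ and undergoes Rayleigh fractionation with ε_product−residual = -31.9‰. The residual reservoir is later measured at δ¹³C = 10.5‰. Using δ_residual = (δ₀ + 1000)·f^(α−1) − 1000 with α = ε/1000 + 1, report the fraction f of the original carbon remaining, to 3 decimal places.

0.453

α − 1 = ε/1000 = -0.0319
(δ_res + 1000)/(δ₀ + 1000) = (10.5 + 1000)/(-14.7 + 1000) = 1010.5/985.3 = 1.025576
f = 1.025576^(1/-0.0319) = exp(ln(1.025576)/-0.0319) = exp(0.02525/-0.0319)
f = exp(-0.7917) = 0.4531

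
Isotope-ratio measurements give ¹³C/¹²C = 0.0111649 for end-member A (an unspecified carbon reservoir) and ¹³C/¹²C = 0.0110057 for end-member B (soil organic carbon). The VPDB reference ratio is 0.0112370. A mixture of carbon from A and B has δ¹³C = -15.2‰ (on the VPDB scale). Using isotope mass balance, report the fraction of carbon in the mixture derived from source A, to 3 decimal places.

δ_A = (0.0111649/0.0112370 − 1)×1000 = (0.993584 − 1)×1000 = -6.416‰
δ_B = (0.0110057/0.0112370 − 1)×1000 = (0.979416 − 1)×1000 = -20.584‰
f_A = (δ_mix − δ_B)/(δ_A − δ_B) = (-15.2 − (-20.584))/(-6.416 − (-20.584))
f_A = 5.384 / 14.167 = 0.3800

0.380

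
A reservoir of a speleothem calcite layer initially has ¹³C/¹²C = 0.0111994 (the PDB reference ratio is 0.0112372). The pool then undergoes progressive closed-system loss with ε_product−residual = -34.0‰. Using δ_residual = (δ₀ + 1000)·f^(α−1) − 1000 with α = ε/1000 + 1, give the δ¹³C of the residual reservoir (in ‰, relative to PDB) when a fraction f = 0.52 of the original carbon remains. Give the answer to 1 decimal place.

δ₀ = (0.0111994/0.0112372 − 1)×1000 = (0.996636 − 1)×1000 = -3.364‰
α − 1 = ε/1000 = -0.0340
f^(α−1) = 0.52^(-0.0340) = 1.022483
δ_res = (-3.364 + 1000) × 1.022483 − 1000 = 1019.043 − 1000 = 19.04‰

19.0‰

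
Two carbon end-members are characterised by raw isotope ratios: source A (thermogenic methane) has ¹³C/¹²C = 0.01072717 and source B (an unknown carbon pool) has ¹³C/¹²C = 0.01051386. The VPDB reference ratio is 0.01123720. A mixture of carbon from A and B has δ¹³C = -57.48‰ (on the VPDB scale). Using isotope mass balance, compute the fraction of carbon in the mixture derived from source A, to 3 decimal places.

0.363

δ_A = (0.01072717/0.01123720 − 1)×1000 = (0.954612 − 1)×1000 = -45.388‰
δ_B = (0.01051386/0.01123720 − 1)×1000 = (0.935630 − 1)×1000 = -64.370‰
f_A = (δ_mix − δ_B)/(δ_A − δ_B) = (-57.48 − (-64.370))/(-45.388 − (-64.370))
f_A = 6.890 / 18.982 = 0.3630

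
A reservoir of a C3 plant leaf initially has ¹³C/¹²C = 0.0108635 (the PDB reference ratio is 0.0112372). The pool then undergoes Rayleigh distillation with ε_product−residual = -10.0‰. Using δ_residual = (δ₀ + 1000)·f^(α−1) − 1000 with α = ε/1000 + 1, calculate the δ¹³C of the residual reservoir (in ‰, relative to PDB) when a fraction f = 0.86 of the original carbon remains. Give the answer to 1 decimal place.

δ₀ = (0.0108635/0.0112372 − 1)×1000 = (0.966744 − 1)×1000 = -33.256‰
α − 1 = ε/1000 = -0.0100
f^(α−1) = 0.86^(-0.0100) = 1.001509
δ_res = (-33.256 + 1000) × 1.001509 − 1000 = 968.204 − 1000 = -31.80‰

-31.8‰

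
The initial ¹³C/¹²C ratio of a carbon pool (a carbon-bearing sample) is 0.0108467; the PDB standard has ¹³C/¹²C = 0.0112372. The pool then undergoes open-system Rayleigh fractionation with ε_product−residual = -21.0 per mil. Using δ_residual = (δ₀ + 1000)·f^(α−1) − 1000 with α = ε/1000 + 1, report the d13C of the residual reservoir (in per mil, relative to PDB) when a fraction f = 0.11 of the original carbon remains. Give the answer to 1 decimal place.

δ₀ = (0.0108467/0.0112372 − 1)×1000 = (0.965249 − 1)×1000 = -34.751 per mil
α − 1 = ε/1000 = -0.0210
f^(α−1) = 0.11^(-0.0210) = 1.047444
δ_res = (-34.751 + 1000) × 1.047444 − 1000 = 1011.045 − 1000 = 11.04 per mil

11.0 per mil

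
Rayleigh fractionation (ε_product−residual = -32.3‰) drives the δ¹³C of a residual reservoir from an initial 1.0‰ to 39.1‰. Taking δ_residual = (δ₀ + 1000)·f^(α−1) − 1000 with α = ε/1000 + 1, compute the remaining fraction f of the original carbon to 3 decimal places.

α − 1 = ε/1000 = -0.0323
(δ_res + 1000)/(δ₀ + 1000) = (39.1 + 1000)/(1.0 + 1000) = 1039.1/1001.0 = 1.038062
f = 1.038062^(1/-0.0323) = exp(ln(1.038062)/-0.0323) = exp(0.03736/-0.0323)
f = exp(-1.1565) = 0.3146

0.315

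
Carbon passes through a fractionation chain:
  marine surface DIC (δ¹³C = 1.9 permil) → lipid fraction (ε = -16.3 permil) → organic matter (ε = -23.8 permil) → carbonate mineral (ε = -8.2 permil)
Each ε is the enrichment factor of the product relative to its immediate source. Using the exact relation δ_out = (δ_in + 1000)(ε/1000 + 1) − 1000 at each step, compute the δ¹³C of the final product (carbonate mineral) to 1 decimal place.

-45.8 permil

step 1: δ = (1.90 + 1000)·(-16.3/1000 + 1) − 1000 = -14.43 permil
step 2: δ = (-14.43 + 1000)·(-23.8/1000 + 1) − 1000 = -37.89 permil
step 3: δ = (-37.89 + 1000)·(-8.2/1000 + 1) − 1000 = -45.78 permil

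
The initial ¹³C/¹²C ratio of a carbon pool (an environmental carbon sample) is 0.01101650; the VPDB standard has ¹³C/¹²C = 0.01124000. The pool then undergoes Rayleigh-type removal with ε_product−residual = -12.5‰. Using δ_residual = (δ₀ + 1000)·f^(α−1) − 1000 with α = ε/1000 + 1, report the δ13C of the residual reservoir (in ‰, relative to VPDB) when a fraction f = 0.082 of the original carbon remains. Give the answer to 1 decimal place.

11.2‰

δ₀ = (0.01101650/0.01124000 − 1)×1000 = (0.980116 − 1)×1000 = -19.884‰
α − 1 = ε/1000 = -0.0125
f^(α−1) = 0.082^(-0.0125) = 1.031757
δ_res = (-19.884 + 1000) × 1.031757 − 1000 = 1011.241 − 1000 = 11.24‰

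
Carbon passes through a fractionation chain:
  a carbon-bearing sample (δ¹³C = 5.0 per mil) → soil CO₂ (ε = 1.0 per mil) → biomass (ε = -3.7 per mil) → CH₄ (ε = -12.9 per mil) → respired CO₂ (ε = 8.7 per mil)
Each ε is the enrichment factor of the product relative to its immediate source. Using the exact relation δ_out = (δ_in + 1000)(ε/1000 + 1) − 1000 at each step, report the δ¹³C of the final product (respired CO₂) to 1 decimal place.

step 1: δ = (5.00 + 1000)·(1.0/1000 + 1) − 1000 = 6.00 per mil
step 2: δ = (6.00 + 1000)·(-3.7/1000 + 1) − 1000 = 2.28 per mil
step 3: δ = (2.28 + 1000)·(-12.9/1000 + 1) − 1000 = -10.65 per mil
step 4: δ = (-10.65 + 1000)·(8.7/1000 + 1) − 1000 = -2.04 per mil

-2.0 per mil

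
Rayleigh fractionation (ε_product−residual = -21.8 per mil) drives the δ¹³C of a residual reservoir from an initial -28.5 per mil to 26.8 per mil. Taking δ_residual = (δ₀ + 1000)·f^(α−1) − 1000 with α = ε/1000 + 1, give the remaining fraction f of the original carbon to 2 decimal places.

0.08

α − 1 = ε/1000 = -0.0218
(δ_res + 1000)/(δ₀ + 1000) = (26.8 + 1000)/(-28.5 + 1000) = 1026.8/971.5 = 1.056922
f = 1.056922^(1/-0.0218) = exp(ln(1.056922)/-0.0218) = exp(0.05536/-0.0218)
f = exp(-2.5395) = 0.0789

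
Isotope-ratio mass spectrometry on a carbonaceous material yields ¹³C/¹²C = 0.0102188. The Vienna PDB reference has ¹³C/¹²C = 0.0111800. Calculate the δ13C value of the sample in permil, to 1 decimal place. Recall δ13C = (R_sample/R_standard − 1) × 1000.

δ13C = (R_sample / R_standard − 1) × 1000
R_sample / R_standard = 0.0102188 / 0.0111800 = 0.914025
δ13C = (0.914025 − 1) × 1000 = -85.97 permil

-86.0 permil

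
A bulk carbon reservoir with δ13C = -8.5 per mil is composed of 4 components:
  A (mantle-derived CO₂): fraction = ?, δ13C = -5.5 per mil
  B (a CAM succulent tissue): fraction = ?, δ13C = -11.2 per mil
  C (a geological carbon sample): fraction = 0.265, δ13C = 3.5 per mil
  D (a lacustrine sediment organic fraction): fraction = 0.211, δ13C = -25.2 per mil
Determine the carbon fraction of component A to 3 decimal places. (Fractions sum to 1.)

0.309

Let f_A and f_B be the unknown fractions; fractions sum to 1 so f_A + f_B = 0.524.
Mass balance: Σ fᵢ·δᵢ = δ_bulk ⇒ f_A·(-5.5) + f_B·(-11.2) = -8.5 − (-4.390) = -4.110
Substitute f_B = 0.524 − f_A:
f_A·(-5.5 − -11.2) = -4.110 − 0.524×(-11.2) = 1.758
f_A = 1.758 / 5.7 = 0.3085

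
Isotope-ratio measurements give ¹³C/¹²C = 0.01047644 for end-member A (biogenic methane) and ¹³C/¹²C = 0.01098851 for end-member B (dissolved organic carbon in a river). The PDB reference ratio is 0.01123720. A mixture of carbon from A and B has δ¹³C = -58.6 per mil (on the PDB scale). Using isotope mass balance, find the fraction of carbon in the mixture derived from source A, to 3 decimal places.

δ_A = (0.01047644/0.01123720 − 1)×1000 = (0.932300 − 1)×1000 = -67.700 per mil
δ_B = (0.01098851/0.01123720 − 1)×1000 = (0.977869 − 1)×1000 = -22.131 per mil
f_A = (δ_mix − δ_B)/(δ_A − δ_B) = (-58.6 − (-22.131))/(-67.700 − (-22.131))
f_A = -36.469 / -45.569 = 0.8003

0.800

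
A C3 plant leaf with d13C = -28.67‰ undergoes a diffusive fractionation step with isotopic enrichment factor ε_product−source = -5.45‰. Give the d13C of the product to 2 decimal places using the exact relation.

-33.96‰

To first order, δ_product ≈ δ_source + ε = -34.12‰.
Exactly, δ_product = (δ_source + 1000)·(ε/1000 + 1) − 1000.
δ_product = (-28.67 + 1000) × (-5.45/1000 + 1) − 1000
δ_product = -33.964‰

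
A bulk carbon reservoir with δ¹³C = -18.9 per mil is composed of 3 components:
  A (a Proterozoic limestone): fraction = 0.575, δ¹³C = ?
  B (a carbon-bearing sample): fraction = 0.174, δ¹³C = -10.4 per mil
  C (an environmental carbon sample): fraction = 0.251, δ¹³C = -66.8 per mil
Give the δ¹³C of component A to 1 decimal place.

Isotope mass balance: δ_bulk = Σ fᵢ·δᵢ.
-18.9 = 0.575×δ_A + 0.174×(-10.4) + 0.251×(-66.8)
0.575·δ_A = -18.9 − (-18.576) = -0.324
δ_A = -0.324 / 0.575 = -0.56 per mil

-0.6 per mil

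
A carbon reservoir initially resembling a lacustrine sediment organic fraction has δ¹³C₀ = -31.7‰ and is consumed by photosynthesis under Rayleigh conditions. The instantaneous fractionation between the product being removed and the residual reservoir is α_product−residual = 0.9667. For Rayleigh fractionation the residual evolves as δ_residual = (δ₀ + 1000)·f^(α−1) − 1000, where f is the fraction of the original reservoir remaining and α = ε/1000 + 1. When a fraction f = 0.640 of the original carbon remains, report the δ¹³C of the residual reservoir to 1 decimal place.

-17.2‰

Rayleigh residual: δ_res = (δ₀ + 1000)·f^(α−1) − 1000
α − 1 = -0.03330
f^(α−1) = 0.640^(-0.03330) = 1.014972
δ_res = (-31.7 + 1000) × 1.014972 − 1000 = 982.798 − 1000 = -17.20‰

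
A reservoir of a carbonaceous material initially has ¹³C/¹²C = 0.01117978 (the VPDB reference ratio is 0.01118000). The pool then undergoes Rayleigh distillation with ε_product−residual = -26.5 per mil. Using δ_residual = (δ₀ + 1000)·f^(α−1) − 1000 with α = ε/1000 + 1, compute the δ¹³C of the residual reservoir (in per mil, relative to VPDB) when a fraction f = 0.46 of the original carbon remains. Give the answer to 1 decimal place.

20.8 per mil

δ₀ = (0.01117978/0.01118000 − 1)×1000 = (0.999980 − 1)×1000 = -0.020 per mil
α − 1 = ε/1000 = -0.0265
f^(α−1) = 0.46^(-0.0265) = 1.020791
δ_res = (-0.020 + 1000) × 1.020791 − 1000 = 1020.771 − 1000 = 20.77 per mil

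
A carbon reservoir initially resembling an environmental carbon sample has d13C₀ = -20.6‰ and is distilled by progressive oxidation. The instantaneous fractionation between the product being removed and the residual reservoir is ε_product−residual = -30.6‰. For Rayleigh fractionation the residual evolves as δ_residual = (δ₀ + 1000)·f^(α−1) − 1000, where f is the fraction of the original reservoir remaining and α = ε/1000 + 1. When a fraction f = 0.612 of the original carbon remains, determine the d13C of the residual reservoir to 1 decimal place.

Rayleigh residual: δ_res = (δ₀ + 1000)·f^(α−1) − 1000
α = ε/1000 + 1 = 0.96940, so α − 1 = -0.03060
f^(α−1) = 0.612^(-0.03060) = 1.015139
δ_res = (-20.6 + 1000) × 1.015139 − 1000 = 994.227 − 1000 = -5.77‰

-5.8‰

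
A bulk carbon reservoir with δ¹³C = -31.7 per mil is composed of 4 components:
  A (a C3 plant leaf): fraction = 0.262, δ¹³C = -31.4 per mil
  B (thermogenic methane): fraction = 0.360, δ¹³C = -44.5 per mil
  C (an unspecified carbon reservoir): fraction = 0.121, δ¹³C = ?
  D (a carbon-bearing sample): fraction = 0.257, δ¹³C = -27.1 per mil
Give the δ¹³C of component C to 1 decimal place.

Isotope mass balance: δ_bulk = Σ fᵢ·δᵢ.
-31.7 = 0.262×(-31.4) + 0.360×(-44.5) + 0.121×δ_C + 0.257×(-27.1)
0.121·δ_C = -31.7 − (-31.212) = -0.488
δ_C = -0.488 / 0.121 = -4.04 per mil

-4.0 per mil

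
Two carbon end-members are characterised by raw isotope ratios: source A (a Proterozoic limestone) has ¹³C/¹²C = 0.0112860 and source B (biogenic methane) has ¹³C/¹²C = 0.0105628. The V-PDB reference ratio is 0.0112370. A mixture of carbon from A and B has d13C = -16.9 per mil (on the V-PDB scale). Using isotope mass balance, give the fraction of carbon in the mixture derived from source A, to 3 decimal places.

δ_A = (0.0112860/0.0112370 − 1)×1000 = (1.004361 − 1)×1000 = 4.361 per mil
δ_B = (0.0105628/0.0112370 − 1)×1000 = (0.940002 − 1)×1000 = -59.998 per mil
f_A = (δ_mix − δ_B)/(δ_A − δ_B) = (-16.9 − (-59.998))/(4.361 − (-59.998))
f_A = 43.098 / 64.359 = 0.6697

0.670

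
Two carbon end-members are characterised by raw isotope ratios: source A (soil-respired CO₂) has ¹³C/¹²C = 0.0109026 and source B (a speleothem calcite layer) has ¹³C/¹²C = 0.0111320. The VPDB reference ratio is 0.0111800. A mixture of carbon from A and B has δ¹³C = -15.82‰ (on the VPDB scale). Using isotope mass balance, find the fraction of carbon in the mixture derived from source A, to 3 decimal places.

δ_A = (0.0109026/0.0111800 − 1)×1000 = (0.975188 − 1)×1000 = -24.812‰
δ_B = (0.0111320/0.0111800 − 1)×1000 = (0.995707 − 1)×1000 = -4.293‰
f_A = (δ_mix − δ_B)/(δ_A − δ_B) = (-15.82 − (-4.293))/(-24.812 − (-4.293))
f_A = -11.527 / -20.519 = 0.5618

0.562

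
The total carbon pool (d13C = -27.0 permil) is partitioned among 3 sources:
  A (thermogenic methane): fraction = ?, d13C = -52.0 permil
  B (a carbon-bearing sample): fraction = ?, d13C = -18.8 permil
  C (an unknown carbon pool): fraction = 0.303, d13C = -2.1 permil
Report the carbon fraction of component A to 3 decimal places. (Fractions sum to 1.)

Let f_A and f_B be the unknown fractions; fractions sum to 1 so f_A + f_B = 0.697.
Mass balance: Σ fᵢ·δᵢ = δ_bulk ⇒ f_A·(-52.0) + f_B·(-18.8) = -27.0 − (-0.636) = -26.364
Substitute f_B = 0.697 − f_A:
f_A·(-52.0 − -18.8) = -26.364 − 0.697×(-18.8) = -13.260
f_A = -13.260 / -33.2 = 0.3994

0.399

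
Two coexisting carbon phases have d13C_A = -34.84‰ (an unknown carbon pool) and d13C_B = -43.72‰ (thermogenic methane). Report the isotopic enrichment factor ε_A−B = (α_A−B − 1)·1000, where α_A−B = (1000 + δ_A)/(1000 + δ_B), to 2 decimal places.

9.29‰

α_A−B = (1000 + -34.84) / (1000 + -43.72) = 965.16 / 956.28 = 1.009286
ε_A−B = (1.009286 − 1) × 1000 = 9.286‰
(The approximation ε ≈ δ_A − δ_B would give 8.88‰.)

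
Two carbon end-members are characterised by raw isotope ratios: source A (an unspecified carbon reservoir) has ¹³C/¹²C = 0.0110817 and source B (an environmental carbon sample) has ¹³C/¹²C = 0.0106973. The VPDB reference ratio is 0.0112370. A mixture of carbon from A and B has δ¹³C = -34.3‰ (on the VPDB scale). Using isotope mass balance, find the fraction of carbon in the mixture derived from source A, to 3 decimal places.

0.401

δ_A = (0.0110817/0.0112370 − 1)×1000 = (0.986180 − 1)×1000 = -13.820‰
δ_B = (0.0106973/0.0112370 − 1)×1000 = (0.951971 − 1)×1000 = -48.029‰
f_A = (δ_mix − δ_B)/(δ_A − δ_B) = (-34.3 − (-48.029))/(-13.820 − (-48.029))
f_A = 13.729 / 34.208 = 0.4013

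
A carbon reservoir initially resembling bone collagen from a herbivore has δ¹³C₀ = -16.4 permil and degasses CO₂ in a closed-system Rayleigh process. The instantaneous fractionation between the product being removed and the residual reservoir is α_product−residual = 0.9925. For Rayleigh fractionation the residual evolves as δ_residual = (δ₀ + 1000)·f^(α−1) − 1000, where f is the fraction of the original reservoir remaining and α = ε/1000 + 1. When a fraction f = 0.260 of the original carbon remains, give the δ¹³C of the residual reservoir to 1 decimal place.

-6.4 permil

Rayleigh residual: δ_res = (δ₀ + 1000)·f^(α−1) − 1000
α − 1 = -0.00750
f^(α−1) = 0.260^(-0.00750) = 1.010154
δ_res = (-16.4 + 1000) × 1.010154 − 1000 = 993.588 − 1000 = -6.41 permil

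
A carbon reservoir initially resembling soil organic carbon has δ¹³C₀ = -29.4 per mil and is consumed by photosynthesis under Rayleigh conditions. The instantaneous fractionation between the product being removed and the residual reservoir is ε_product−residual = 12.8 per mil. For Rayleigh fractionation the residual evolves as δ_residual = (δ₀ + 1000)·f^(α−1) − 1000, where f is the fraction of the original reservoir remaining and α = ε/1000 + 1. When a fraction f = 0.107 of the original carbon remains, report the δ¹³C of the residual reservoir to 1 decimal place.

Rayleigh residual: δ_res = (δ₀ + 1000)·f^(α−1) − 1000
α = ε/1000 + 1 = 1.01280, so α − 1 = 0.01280
f^(α−1) = 0.107^(0.01280) = 0.971798
δ_res = (-29.4 + 1000) × 0.971798 − 1000 = 943.227 − 1000 = -56.77 per mil

-56.8 per mil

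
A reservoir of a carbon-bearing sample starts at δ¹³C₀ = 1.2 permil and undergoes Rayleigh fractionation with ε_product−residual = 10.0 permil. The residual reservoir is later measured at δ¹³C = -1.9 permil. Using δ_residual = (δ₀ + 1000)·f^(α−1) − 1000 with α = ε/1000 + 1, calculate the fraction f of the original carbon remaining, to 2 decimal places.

0.73

α − 1 = ε/1000 = 0.0100
(δ_res + 1000)/(δ₀ + 1000) = (-1.9 + 1000)/(1.2 + 1000) = 998.1/1001.2 = 0.996904
f = 0.996904^(1/0.0100) = exp(ln(0.996904)/0.0100) = exp(-0.00310/0.0100)
f = exp(-0.3101) = 0.7334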